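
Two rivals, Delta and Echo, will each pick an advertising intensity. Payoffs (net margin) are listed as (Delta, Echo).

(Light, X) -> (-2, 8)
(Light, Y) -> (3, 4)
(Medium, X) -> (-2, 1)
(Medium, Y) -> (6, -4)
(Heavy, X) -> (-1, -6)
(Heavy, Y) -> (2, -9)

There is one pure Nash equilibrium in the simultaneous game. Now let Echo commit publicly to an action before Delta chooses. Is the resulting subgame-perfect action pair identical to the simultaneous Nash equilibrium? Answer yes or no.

no

Delta best-responds to each possible Echo move:
- X → Delta plays Heavy (best of -2, -2, -1); Echo gets -6.
- Y → Delta plays Medium (best of 3, 6, 2); Echo gets -4.
Among -6, -4, the best is -4 at Y. Subgame-perfect outcome: (Medium, Y) with payoffs (6, -4).
Now find the simultaneous Nash equilibrium.
Delta's best replies: X→Heavy; Y→Medium.
Echo's best replies: Light→X; Medium→X; Heavy→X.
Only (Heavy, X) has each player best-responding; Nash payoffs (-1, -6).
Sequential outcome (Medium, Y) differs from the Nash profile (Heavy, X).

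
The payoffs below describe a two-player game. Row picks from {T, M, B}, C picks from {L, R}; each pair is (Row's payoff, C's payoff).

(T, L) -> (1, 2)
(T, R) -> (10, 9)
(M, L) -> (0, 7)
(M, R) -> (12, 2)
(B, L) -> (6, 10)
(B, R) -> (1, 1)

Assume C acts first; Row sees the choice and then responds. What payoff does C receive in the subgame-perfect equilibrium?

10

Backward induction with C moving first.
- L: Row compares 1, 0, 6 and picks B; C would get 10.
- R: Row compares 10, 12, 1 and picks M; C would get 2.
Among 10, 2, the best is 10 at L. Subgame-perfect outcome: (B, L) with payoffs (6, 10).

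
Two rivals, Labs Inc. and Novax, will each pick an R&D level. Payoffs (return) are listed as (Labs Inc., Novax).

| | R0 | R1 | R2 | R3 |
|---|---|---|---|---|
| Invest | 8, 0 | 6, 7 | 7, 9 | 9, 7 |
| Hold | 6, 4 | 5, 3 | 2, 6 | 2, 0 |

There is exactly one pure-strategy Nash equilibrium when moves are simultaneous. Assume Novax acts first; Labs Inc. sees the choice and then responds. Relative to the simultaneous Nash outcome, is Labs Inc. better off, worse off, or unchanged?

Labs Inc. best-responds to each possible Novax move:
- R0 → Labs Inc. plays Invest (best of 8, 6); Novax gets 0.
- R1 → Labs Inc. plays Invest (best of 6, 5); Novax gets 7.
- R2 → Labs Inc. plays Invest (best of 7, 2); Novax gets 9.
- R3 → Labs Inc. plays Invest (best of 9, 2); Novax gets 7.
Among 0, 7, 9, 7, the best is 9 at R2. Subgame-perfect outcome: (Invest, R2) with payoffs (7, 9).
Now find the simultaneous Nash equilibrium.
Labs Inc.'s best replies: R0→Invest; R1→Invest; R2→Invest; R3→Invest.
Novax's best replies: Invest→R2; Hold→R2.
The unique mutual best reply is (Invest, R2), giving (7, 9).
Labs Inc. earns 7 sequentially versus 7 at the Nash outcome: unchanged.

unchanged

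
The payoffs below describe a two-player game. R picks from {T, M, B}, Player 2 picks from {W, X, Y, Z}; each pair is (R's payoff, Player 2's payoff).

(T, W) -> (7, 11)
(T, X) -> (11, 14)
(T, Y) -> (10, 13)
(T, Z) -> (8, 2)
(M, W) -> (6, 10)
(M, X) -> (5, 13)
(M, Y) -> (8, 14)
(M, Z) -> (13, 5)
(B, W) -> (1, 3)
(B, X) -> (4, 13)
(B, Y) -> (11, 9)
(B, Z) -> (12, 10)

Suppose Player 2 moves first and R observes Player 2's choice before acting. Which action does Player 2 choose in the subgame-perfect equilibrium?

R best-responds to each possible Player 2 move:
- W → R plays T (best of 7, 6, 1); Player 2 gets 11.
- X → R plays T (best of 11, 5, 4); Player 2 gets 14.
- Y → R plays B (best of 10, 8, 11); Player 2 gets 9.
- Z → R plays M (best of 8, 13, 12); Player 2 gets 5.
Player 2's induced payoffs are 11, 14, 9, 5, so Player 2 commits to X. Subgame-perfect outcome: (T, X) with payoffs (11, 14).

X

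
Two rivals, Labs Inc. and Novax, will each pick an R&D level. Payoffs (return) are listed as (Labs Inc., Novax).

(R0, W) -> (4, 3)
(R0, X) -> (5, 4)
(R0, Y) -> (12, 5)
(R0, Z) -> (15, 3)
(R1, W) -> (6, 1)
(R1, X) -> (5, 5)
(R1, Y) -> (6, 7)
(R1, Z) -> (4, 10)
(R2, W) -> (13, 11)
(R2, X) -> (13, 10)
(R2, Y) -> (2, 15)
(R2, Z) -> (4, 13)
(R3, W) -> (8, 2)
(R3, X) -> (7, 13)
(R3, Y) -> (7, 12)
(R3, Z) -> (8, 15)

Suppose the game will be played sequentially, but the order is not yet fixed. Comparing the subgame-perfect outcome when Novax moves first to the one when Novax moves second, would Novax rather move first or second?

If Labs Inc. leads: Novax's best replies are R0→Y, R1→Z, R2→Y, R3→Z; Labs Inc.'s induced payoffs 12, 4, 2, 8; outcome (R0, Y), payoffs (12, 5).
If Novax leads: Labs Inc.'s best replies are W→R2, X→R2, Y→R0, Z→R0; Novax's induced payoffs 11, 10, 5, 3; outcome (R2, W), payoffs (13, 11).
Novax gets 11 moving first and 5 moving second, so Novax prefers to move first.

first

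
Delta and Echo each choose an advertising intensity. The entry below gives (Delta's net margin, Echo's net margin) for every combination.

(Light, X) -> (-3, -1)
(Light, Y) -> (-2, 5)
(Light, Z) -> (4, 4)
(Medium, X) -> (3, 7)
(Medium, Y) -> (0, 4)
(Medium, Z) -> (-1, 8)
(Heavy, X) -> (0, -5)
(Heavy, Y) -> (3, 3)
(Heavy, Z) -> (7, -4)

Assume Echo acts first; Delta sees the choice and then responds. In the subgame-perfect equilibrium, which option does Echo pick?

Backward induction with Echo moving first.
- X: Delta compares -3, 3, 0 and picks Medium; Echo would get 7.
- Y: Delta compares -2, 0, 3 and picks Heavy; Echo would get 3.
- Z: Delta compares 4, -1, 7 and picks Heavy; Echo would get -4.
Among 7, 3, -4, the best is 7 at X. Subgame-perfect outcome: (Medium, X) with payoffs (3, 7).

X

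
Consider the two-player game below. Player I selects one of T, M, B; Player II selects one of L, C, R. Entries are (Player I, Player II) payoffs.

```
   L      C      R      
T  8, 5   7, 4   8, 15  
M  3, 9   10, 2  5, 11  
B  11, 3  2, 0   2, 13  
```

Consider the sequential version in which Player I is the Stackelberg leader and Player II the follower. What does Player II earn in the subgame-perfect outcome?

Player II best-responds to each possible Player I move:
- T: BR = R, leader payoff 8.
- M: BR = R, leader payoff 5.
- B: BR = R, leader payoff 2.
Maximizing over 8, 5, 2, Player I chooses T. Subgame-perfect outcome: (T, R) with payoffs (8, 15).

15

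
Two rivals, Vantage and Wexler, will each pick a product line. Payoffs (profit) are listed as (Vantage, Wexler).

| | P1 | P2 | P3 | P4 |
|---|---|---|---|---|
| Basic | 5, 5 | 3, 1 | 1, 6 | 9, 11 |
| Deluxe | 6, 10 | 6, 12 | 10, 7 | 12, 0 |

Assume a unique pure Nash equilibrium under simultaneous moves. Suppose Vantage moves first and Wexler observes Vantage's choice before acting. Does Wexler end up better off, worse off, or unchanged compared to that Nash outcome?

Solve by backward induction (Vantage leads).
- Basic: BR = P4, leader payoff 9.
- Deluxe: BR = P2, leader payoff 6.
Among 9, 6, the best is 9 at Basic. Subgame-perfect outcome: (Basic, P4) with payoffs (9, 11).
Now find the simultaneous Nash equilibrium.
Vantage's best replies: P1→Deluxe; P2→Deluxe; P3→Deluxe; P4→Deluxe.
Wexler's best replies: Basic→P4; Deluxe→P2.
Only (Deluxe, P2) has each player best-responding; Nash payoffs (6, 12).
Wexler earns 11 sequentially versus 12 at the Nash outcome: worse off.

worse off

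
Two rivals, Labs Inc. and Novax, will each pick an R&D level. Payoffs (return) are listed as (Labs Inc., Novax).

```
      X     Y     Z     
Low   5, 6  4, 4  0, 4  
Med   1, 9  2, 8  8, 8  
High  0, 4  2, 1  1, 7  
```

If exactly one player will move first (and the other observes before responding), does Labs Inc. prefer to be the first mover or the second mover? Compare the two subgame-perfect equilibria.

second

If Labs Inc. leads: Novax's best replies are Low→X, Med→X, High→Z; Labs Inc.'s induced payoffs 5, 1, 1; outcome (Low, X), payoffs (5, 6).
If Novax leads: Labs Inc.'s best replies are X→Low, Y→Low, Z→Med; Novax's induced payoffs 6, 4, 8; outcome (Med, Z), payoffs (8, 8).
Labs Inc. gets 5 moving first and 8 moving second, so Labs Inc. prefers to move second.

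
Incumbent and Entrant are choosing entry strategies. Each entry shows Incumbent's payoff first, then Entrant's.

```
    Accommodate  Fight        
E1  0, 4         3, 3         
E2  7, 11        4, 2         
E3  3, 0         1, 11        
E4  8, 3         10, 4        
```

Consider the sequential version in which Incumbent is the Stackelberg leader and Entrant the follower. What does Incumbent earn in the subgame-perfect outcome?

Solve by backward induction (Incumbent leads).
- E1: BR = Accommodate, leader payoff 0.
- E2: BR = Accommodate, leader payoff 7.
- E3: BR = Fight, leader payoff 1.
- E4: BR = Fight, leader payoff 10.
Maximizing over 0, 7, 1, 10, Incumbent chooses E4. Subgame-perfect outcome: (E4, Fight) with payoffs (10, 4).

10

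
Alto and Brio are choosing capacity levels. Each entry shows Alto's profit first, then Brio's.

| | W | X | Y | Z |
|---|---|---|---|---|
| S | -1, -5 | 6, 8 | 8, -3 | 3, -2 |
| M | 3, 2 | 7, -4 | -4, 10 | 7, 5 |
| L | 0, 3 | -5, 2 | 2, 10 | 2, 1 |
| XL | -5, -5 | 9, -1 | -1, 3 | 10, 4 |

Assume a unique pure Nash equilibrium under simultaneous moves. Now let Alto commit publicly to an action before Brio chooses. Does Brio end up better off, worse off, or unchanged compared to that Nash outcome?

unchanged

Backward induction with Alto moving first.
- S → Brio plays X (best of -5, 8, -3, -2); Alto gets 6.
- M → Brio plays Y (best of 2, -4, 10, 5); Alto gets -4.
- L → Brio plays Y (best of 3, 2, 10, 1); Alto gets 2.
- XL → Brio plays Z (best of -5, -1, 3, 4); Alto gets 10.
Maximizing over 6, -4, 2, 10, Alto chooses XL. Subgame-perfect outcome: (XL, Z) with payoffs (10, 4).
For the simultaneous game, intersect best replies.
Alto's best replies: W→M; X→XL; Y→S; Z→XL.
Brio's best replies: S→X; M→Y; L→Y; XL→Z.
The unique mutual best reply is (XL, Z), giving (10, 4).
Brio earns 4 sequentially versus 4 at the Nash outcome: unchanged.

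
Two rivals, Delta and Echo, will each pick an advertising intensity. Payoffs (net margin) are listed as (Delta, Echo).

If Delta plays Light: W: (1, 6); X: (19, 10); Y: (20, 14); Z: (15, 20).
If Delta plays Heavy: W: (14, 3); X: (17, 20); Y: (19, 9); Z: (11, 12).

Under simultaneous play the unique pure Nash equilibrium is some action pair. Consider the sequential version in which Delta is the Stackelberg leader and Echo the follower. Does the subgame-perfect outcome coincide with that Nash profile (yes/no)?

Solve by backward induction (Delta leads).
- Light: BR = Z, leader payoff 15.
- Heavy: BR = X, leader payoff 17.
Delta's induced payoffs are 15, 17, so Delta commits to Heavy. Subgame-perfect outcome: (Heavy, X) with payoffs (17, 20).
Under simultaneous play:
Delta's best replies: W→Heavy; X→Light; Y→Light; Z→Light.
Echo's best replies: Light→Z; Heavy→X.
The unique mutual best reply is (Light, Z), giving (15, 20).
Sequential outcome (Heavy, X) differs from the Nash profile (Light, Z).

no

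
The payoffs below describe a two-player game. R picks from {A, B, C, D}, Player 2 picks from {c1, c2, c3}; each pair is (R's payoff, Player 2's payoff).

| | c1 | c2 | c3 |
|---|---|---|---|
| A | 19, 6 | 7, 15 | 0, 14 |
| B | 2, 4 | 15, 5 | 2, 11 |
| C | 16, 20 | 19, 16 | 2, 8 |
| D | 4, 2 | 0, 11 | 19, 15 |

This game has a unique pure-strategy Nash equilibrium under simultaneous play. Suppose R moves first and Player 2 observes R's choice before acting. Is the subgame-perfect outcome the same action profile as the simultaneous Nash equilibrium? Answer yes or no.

Work backward from Player 2's decision.
- A → Player 2 plays c2 (best of 6, 15, 14); R gets 7.
- B → Player 2 plays c3 (best of 4, 5, 11); R gets 2.
- C → Player 2 plays c1 (best of 20, 16, 8); R gets 16.
- D → Player 2 plays c3 (best of 2, 11, 15); R gets 19.
Maximizing over 7, 2, 16, 19, R chooses D. Subgame-perfect outcome: (D, c3) with payoffs (19, 15).
Now find the simultaneous Nash equilibrium.
R's best replies: c1→A; c2→C; c3→D.
Player 2's best replies: A→c2; B→c3; C→c1; D→c3.
The unique mutual best reply is (D, c3), giving (19, 15).
Sequential outcome (D, c3) coincides with the Nash profile (D, c3).

yes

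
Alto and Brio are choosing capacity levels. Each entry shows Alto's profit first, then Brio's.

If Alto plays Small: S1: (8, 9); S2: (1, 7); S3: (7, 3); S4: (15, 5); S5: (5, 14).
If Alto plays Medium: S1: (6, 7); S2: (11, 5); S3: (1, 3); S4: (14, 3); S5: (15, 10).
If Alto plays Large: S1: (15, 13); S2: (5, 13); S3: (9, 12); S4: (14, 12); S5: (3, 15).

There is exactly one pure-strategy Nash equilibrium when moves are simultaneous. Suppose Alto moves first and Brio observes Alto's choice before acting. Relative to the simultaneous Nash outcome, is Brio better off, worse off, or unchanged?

Work backward from Brio's decision.
- Small: BR = S5, leader payoff 5.
- Medium: BR = S5, leader payoff 15.
- Large: BR = S5, leader payoff 3.
Maximizing over 5, 15, 3, Alto chooses Medium. Subgame-perfect outcome: (Medium, S5) with payoffs (15, 10).
Under simultaneous play:
Alto's best replies: S1→Large; S2→Medium; S3→Large; S4→Small; S5→Medium.
Brio's best replies: Small→S5; Medium→S5; Large→S5.
The unique mutual best reply is (Medium, S5), giving (15, 10).
Brio earns 10 sequentially versus 10 at the Nash outcome: unchanged.

unchanged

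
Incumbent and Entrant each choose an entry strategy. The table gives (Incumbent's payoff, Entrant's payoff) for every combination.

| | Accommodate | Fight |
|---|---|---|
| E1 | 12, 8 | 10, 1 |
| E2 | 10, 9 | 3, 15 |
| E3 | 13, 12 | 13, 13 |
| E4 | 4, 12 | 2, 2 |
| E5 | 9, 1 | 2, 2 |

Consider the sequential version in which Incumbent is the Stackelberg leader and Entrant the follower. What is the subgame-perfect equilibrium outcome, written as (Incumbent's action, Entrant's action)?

Backward induction with Incumbent moving first.
- E1: BR = Accommodate, leader payoff 12.
- E2: BR = Fight, leader payoff 3.
- E3: BR = Fight, leader payoff 13.
- E4: BR = Accommodate, leader payoff 4.
- E5: BR = Fight, leader payoff 2.
Maximizing over 12, 3, 13, 4, 2, Incumbent chooses E3. Subgame-perfect outcome: (E3, Fight) with payoffs (13, 13).

(E3, Fight)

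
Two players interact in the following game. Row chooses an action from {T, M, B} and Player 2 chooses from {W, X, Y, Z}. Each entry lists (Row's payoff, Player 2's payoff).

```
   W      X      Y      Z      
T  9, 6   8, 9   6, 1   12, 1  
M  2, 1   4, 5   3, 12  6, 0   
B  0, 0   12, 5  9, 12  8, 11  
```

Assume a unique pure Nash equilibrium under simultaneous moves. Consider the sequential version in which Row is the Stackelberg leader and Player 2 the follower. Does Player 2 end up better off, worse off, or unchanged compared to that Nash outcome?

Backward induction with Row moving first.
- T → Player 2 plays X (best of 6, 9, 1, 1); Row gets 8.
- M → Player 2 plays Y (best of 1, 5, 12, 0); Row gets 3.
- B → Player 2 plays Y (best of 0, 5, 12, 11); Row gets 9.
Among 8, 3, 9, the best is 9 at B. Subgame-perfect outcome: (B, Y) with payoffs (9, 12).
Under simultaneous play:
Row's best replies: W→T; X→B; Y→B; Z→T.
Player 2's best replies: T→X; M→Y; B→Y.
Only (B, Y) has each player best-responding; Nash payoffs (9, 12).
Player 2 earns 12 sequentially versus 12 at the Nash outcome: unchanged.

unchanged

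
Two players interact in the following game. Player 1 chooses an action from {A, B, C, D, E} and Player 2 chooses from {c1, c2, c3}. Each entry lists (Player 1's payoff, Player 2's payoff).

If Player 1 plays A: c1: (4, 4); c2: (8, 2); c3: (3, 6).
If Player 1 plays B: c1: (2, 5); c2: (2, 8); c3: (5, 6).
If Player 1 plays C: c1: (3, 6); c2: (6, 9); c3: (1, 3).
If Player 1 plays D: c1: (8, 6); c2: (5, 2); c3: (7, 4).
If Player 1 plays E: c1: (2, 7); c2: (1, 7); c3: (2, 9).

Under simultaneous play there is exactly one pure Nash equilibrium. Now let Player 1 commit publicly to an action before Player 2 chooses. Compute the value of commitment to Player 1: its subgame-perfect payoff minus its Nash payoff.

0

Backward induction with Player 1 moving first.
- A: Player 2 compares 4, 2, 6 and picks c3; Player 1 would get 3.
- B: Player 2 compares 5, 8, 6 and picks c2; Player 1 would get 2.
- C: Player 2 compares 6, 9, 3 and picks c2; Player 1 would get 6.
- D: Player 2 compares 6, 2, 4 and picks c1; Player 1 would get 8.
- E: Player 2 compares 7, 7, 9 and picks c3; Player 1 would get 2.
Player 1's induced payoffs are 3, 2, 6, 8, 2, so Player 1 commits to D. Subgame-perfect outcome: (D, c1) with payoffs (8, 6).
Under simultaneous play:
Player 1's best replies: c1→D; c2→A; c3→D.
Player 2's best replies: A→c3; B→c2; C→c2; D→c1; E→c3.
Only (D, c1) has each player best-responding; Nash payoffs (8, 6).
Player 1's commitment gain: 8 − 8 = 0.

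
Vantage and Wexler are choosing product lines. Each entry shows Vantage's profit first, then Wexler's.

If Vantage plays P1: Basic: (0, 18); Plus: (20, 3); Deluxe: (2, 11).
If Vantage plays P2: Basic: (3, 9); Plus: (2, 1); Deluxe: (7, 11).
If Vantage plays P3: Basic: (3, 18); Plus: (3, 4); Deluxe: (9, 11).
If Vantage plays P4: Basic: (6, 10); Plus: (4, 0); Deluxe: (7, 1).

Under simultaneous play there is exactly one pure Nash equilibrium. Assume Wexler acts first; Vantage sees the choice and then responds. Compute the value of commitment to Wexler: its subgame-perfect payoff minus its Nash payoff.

1

Backward induction with Wexler moving first.
- Basic: BR = P4, leader payoff 10.
- Plus: BR = P1, leader payoff 3.
- Deluxe: BR = P3, leader payoff 11.
Wexler's induced payoffs are 10, 3, 11, so Wexler commits to Deluxe. Subgame-perfect outcome: (P3, Deluxe) with payoffs (9, 11).
Under simultaneous play:
Vantage's best replies: Basic→P4; Plus→P1; Deluxe→P3.
Wexler's best replies: P1→Basic; P2→Deluxe; P3→Basic; P4→Basic.
Only (P4, Basic) has each player best-responding; Nash payoffs (6, 10).
Wexler's commitment gain: 11 − 10 = 1.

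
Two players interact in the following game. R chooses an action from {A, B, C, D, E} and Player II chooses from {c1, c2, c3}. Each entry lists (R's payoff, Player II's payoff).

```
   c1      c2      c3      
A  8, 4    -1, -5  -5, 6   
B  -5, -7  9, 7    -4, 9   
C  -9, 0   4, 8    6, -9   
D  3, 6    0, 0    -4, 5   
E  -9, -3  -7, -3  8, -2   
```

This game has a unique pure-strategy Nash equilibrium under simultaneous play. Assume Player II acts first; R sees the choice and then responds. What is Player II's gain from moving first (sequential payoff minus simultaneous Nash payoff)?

Backward induction with Player II moving first.
- c1: BR = A, leader payoff 4.
- c2: BR = B, leader payoff 7.
- c3: BR = E, leader payoff -2.
Among 4, 7, -2, the best is 7 at c2. Subgame-perfect outcome: (B, c2) with payoffs (9, 7).
For the simultaneous game, intersect best replies.
R's best replies: c1→A; c2→B; c3→E.
Player II's best replies: A→c3; B→c3; C→c2; D→c1; E→c3.
The unique mutual best reply is (E, c3), giving (8, -2).
Player II's commitment gain: 7 − -2 = 9.

9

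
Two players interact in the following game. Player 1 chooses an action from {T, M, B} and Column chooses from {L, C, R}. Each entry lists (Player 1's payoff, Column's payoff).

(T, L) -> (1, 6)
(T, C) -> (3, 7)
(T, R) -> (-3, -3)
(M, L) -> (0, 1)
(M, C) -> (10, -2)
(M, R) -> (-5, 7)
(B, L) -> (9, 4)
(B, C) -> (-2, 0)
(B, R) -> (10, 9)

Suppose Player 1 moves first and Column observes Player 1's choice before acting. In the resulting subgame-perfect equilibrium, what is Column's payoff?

9

Work backward from Column's decision.
- T → Column plays C (best of 6, 7, -3); Player 1 gets 3.
- M → Column plays R (best of 1, -2, 7); Player 1 gets -5.
- B → Column plays R (best of 4, 0, 9); Player 1 gets 10.
Among 3, -5, 10, the best is 10 at B. Subgame-perfect outcome: (B, R) with payoffs (10, 9).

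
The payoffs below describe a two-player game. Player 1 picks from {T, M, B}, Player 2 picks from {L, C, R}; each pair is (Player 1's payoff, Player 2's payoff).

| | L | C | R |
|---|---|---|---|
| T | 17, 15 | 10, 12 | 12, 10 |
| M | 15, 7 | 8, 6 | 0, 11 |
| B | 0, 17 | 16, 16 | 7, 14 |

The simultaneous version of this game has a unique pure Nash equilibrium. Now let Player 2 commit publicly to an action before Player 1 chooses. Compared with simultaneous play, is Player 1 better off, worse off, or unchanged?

worse off

Backward induction with Player 2 moving first.
- L: BR = T, leader payoff 15.
- C: BR = B, leader payoff 16.
- R: BR = T, leader payoff 10.
Player 2's induced payoffs are 15, 16, 10, so Player 2 commits to C. Subgame-perfect outcome: (B, C) with payoffs (16, 16).
For the simultaneous game, intersect best replies.
Player 1's best replies: L→T; C→B; R→T.
Player 2's best replies: T→L; M→R; B→L.
Only (T, L) has each player best-responding; Nash payoffs (17, 15).
Player 1 earns 16 sequentially versus 17 at the Nash outcome: worse off.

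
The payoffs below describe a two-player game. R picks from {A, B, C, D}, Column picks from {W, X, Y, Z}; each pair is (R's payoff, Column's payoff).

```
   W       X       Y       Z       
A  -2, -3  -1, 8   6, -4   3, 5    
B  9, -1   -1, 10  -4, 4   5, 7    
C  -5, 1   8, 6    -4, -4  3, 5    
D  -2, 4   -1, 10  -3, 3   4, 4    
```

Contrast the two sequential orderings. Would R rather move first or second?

If R leads: Column's best replies are A→X, B→X, C→X, D→X; R's induced payoffs -1, -1, 8, -1; outcome (C, X), payoffs (8, 6).
If Column leads: R's best replies are W→B, X→C, Y→A, Z→B; Column's induced payoffs -1, 6, -4, 7; outcome (B, Z), payoffs (5, 7).
R gets 8 moving first and 5 moving second, so R prefers to move first.

first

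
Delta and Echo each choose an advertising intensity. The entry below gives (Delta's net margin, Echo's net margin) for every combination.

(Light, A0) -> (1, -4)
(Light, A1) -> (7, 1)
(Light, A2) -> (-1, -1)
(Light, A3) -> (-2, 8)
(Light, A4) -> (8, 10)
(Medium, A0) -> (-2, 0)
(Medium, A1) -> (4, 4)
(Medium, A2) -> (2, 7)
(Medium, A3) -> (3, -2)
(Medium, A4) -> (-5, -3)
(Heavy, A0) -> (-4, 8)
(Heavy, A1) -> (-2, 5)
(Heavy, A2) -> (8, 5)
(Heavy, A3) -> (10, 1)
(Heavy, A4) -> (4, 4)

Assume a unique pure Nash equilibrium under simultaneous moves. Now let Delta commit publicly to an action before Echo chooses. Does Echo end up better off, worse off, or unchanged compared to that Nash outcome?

unchanged

Backward induction with Delta moving first.
- Light: Echo compares -4, 1, -1, 8, 10 and picks A4; Delta would get 8.
- Medium: Echo compares 0, 4, 7, -2, -3 and picks A2; Delta would get 2.
- Heavy: Echo compares 8, 5, 5, 1, 4 and picks A0; Delta would get -4.
Among 8, 2, -4, the best is 8 at Light. Subgame-perfect outcome: (Light, A4) with payoffs (8, 10).
Under simultaneous play:
Delta's best replies: A0→Light; A1→Light; A2→Heavy; A3→Heavy; A4→Light.
Echo's best replies: Light→A4; Medium→A2; Heavy→A0.
The unique mutual best reply is (Light, A4), giving (8, 10).
Echo earns 10 sequentially versus 10 at the Nash outcome: unchanged.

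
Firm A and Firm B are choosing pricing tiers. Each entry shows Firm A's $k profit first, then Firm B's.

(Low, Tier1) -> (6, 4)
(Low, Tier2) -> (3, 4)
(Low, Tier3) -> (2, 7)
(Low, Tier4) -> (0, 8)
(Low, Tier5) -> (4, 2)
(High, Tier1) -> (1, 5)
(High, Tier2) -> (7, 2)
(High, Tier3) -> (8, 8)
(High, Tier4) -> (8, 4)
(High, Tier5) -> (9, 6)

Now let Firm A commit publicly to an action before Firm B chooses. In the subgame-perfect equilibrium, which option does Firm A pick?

High

Backward induction with Firm A moving first.
- Low → Firm B plays Tier4 (best of 4, 4, 7, 8, 2); Firm A gets 0.
- High → Firm B plays Tier3 (best of 5, 2, 8, 4, 6); Firm A gets 8.
Firm A's induced payoffs are 0, 8, so Firm A commits to High. Subgame-perfect outcome: (High, Tier3) with payoffs (8, 8).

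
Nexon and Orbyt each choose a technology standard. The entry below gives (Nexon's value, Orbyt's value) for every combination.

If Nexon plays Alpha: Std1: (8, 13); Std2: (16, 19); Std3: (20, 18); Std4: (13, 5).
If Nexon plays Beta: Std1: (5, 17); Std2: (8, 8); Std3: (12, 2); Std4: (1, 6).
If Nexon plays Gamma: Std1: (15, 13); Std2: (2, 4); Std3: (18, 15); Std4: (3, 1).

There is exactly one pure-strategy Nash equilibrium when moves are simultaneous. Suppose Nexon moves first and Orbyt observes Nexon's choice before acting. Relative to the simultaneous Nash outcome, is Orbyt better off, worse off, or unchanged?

Work backward from Orbyt's decision.
- Alpha: Orbyt compares 13, 19, 18, 5 and picks Std2; Nexon would get 16.
- Beta: Orbyt compares 17, 8, 2, 6 and picks Std1; Nexon would get 5.
- Gamma: Orbyt compares 13, 4, 15, 1 and picks Std3; Nexon would get 18.
Nexon's induced payoffs are 16, 5, 18, so Nexon commits to Gamma. Subgame-perfect outcome: (Gamma, Std3) with payoffs (18, 15).
For the simultaneous game, intersect best replies.
Nexon's best replies: Std1→Gamma; Std2→Alpha; Std3→Alpha; Std4→Alpha.
Orbyt's best replies: Alpha→Std2; Beta→Std1; Gamma→Std3.
Only (Alpha, Std2) has each player best-responding; Nash payoffs (16, 19).
Orbyt earns 15 sequentially versus 19 at the Nash outcome: worse off.

worse off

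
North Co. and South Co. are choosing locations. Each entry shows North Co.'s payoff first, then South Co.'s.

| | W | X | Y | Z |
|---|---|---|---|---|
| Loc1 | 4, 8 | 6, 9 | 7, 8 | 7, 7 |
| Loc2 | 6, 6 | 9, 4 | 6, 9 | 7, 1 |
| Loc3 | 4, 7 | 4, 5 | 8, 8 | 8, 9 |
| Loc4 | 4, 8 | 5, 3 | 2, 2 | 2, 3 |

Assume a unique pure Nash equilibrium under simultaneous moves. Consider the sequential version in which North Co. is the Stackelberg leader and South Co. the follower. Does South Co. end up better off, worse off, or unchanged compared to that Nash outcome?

unchanged

Solve by backward induction (North Co. leads).
- Loc1: BR = X, leader payoff 6.
- Loc2: BR = Y, leader payoff 6.
- Loc3: BR = Z, leader payoff 8.
- Loc4: BR = W, leader payoff 4.
North Co.'s induced payoffs are 6, 6, 8, 4, so North Co. commits to Loc3. Subgame-perfect outcome: (Loc3, Z) with payoffs (8, 9).
For the simultaneous game, intersect best replies.
North Co.'s best replies: W→Loc2; X→Loc2; Y→Loc3; Z→Loc3.
South Co.'s best replies: Loc1→X; Loc2→Y; Loc3→Z; Loc4→W.
Only (Loc3, Z) has each player best-responding; Nash payoffs (8, 9).
South Co. earns 9 sequentially versus 9 at the Nash outcome: unchanged.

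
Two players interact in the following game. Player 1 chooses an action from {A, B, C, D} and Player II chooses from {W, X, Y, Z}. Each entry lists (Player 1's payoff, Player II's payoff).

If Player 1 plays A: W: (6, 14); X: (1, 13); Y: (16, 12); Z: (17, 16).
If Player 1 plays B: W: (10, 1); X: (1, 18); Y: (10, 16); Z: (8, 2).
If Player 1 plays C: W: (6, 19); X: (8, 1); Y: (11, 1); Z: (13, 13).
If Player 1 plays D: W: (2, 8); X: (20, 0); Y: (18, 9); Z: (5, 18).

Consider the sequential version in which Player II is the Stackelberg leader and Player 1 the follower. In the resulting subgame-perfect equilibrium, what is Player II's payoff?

16

Work backward from Player 1's decision.
- W → Player 1 plays B (best of 6, 10, 6, 2); Player II gets 1.
- X → Player 1 plays D (best of 1, 1, 8, 20); Player II gets 0.
- Y → Player 1 plays D (best of 16, 10, 11, 18); Player II gets 9.
- Z → Player 1 plays A (best of 17, 8, 13, 5); Player II gets 16.
Maximizing over 1, 0, 9, 16, Player II chooses Z. Subgame-perfect outcome: (A, Z) with payoffs (17, 16).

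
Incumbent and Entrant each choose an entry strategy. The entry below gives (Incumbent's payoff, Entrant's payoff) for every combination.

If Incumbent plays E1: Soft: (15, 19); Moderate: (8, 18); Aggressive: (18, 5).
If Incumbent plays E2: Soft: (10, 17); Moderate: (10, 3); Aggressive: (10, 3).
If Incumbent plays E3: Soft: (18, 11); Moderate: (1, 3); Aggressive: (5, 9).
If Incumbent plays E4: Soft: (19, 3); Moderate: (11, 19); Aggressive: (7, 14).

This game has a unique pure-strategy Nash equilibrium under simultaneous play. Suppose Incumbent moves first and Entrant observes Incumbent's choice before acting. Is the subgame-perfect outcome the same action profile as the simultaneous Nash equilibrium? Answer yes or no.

Entrant best-responds to each possible Incumbent move:
- E1: Entrant compares 19, 18, 5 and picks Soft; Incumbent would get 15.
- E2: Entrant compares 17, 3, 3 and picks Soft; Incumbent would get 10.
- E3: Entrant compares 11, 3, 9 and picks Soft; Incumbent would get 18.
- E4: Entrant compares 3, 19, 14 and picks Moderate; Incumbent would get 11.
Incumbent's induced payoffs are 15, 10, 18, 11, so Incumbent commits to E3. Subgame-perfect outcome: (E3, Soft) with payoffs (18, 11).
Under simultaneous play:
Incumbent's best replies: Soft→E4; Moderate→E4; Aggressive→E1.
Entrant's best replies: E1→Soft; E2→Soft; E3→Soft; E4→Moderate.
Only (E4, Moderate) has each player best-responding; Nash payoffs (11, 19).
Sequential outcome (E3, Soft) differs from the Nash profile (E4, Moderate).

no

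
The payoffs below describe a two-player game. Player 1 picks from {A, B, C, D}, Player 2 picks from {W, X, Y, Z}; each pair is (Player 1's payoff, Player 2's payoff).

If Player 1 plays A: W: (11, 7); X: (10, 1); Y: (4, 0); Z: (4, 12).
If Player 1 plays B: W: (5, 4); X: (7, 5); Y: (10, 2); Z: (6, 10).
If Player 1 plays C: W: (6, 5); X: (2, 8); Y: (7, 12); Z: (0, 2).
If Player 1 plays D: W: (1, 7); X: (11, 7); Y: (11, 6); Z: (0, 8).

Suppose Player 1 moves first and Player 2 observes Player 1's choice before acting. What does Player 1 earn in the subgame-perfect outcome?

Solve by backward induction (Player 1 leads).
- A: Player 2 compares 7, 1, 0, 12 and picks Z; Player 1 would get 4.
- B: Player 2 compares 4, 5, 2, 10 and picks Z; Player 1 would get 6.
- C: Player 2 compares 5, 8, 12, 2 and picks Y; Player 1 would get 7.
- D: Player 2 compares 7, 7, 6, 8 and picks Z; Player 1 would get 0.
Player 1's induced payoffs are 4, 6, 7, 0, so Player 1 commits to C. Subgame-perfect outcome: (C, Y) with payoffs (7, 12).

7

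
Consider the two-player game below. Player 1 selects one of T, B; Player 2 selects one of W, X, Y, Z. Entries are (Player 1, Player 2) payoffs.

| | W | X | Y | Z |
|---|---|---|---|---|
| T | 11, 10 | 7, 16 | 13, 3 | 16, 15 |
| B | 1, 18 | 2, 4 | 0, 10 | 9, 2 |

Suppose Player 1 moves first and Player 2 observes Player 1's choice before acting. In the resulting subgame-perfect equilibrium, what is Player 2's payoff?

16

Backward induction with Player 1 moving first.
- T → Player 2 plays X (best of 10, 16, 3, 15); Player 1 gets 7.
- B → Player 2 plays W (best of 18, 4, 10, 2); Player 1 gets 1.
Maximizing over 7, 1, Player 1 chooses T. Subgame-perfect outcome: (T, X) with payoffs (7, 16).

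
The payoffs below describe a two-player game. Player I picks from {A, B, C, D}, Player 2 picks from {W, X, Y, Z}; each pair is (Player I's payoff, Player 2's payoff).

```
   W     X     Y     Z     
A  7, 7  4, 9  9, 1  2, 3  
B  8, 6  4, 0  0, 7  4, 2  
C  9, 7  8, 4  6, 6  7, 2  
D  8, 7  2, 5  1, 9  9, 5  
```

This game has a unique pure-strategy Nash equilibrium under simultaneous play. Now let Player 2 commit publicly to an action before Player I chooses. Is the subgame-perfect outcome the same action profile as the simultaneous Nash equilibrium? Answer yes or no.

Player I best-responds to each possible Player 2 move:
- W → Player I plays C (best of 7, 8, 9, 8); Player 2 gets 7.
- X → Player I plays C (best of 4, 4, 8, 2); Player 2 gets 4.
- Y → Player I plays A (best of 9, 0, 6, 1); Player 2 gets 1.
- Z → Player I plays D (best of 2, 4, 7, 9); Player 2 gets 5.
Player 2's induced payoffs are 7, 4, 1, 5, so Player 2 commits to W. Subgame-perfect outcome: (C, W) with payoffs (9, 7).
Now find the simultaneous Nash equilibrium.
Player I's best replies: W→C; X→C; Y→A; Z→D.
Player 2's best replies: A→X; B→Y; C→W; D→Y.
The unique mutual best reply is (C, W), giving (9, 7).
Sequential outcome (C, W) coincides with the Nash profile (C, W).

yes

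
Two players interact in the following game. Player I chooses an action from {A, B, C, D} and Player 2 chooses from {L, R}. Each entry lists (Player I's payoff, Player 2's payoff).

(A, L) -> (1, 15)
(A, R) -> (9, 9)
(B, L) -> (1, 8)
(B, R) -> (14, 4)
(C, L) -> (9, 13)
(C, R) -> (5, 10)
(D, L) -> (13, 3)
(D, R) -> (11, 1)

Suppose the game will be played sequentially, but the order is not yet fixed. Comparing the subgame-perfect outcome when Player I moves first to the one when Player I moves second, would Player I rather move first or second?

If Player I leads: Player 2's best replies are A→L, B→L, C→L, D→L; Player I's induced payoffs 1, 1, 9, 13; outcome (D, L), payoffs (13, 3).
If Player 2 leads: Player I's best replies are L→D, R→B; Player 2's induced payoffs 3, 4; outcome (B, R), payoffs (14, 4).
Player I gets 13 moving first and 14 moving second, so Player I prefers to move second.

second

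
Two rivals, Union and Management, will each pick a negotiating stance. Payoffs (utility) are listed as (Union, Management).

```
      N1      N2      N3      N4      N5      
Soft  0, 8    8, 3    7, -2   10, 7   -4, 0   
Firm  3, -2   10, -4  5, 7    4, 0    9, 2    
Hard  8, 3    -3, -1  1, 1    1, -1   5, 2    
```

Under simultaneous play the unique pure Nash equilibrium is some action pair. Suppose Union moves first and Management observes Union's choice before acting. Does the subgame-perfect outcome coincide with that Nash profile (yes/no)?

yes

Solve by backward induction (Union leads).
- Soft: Management compares 8, 3, -2, 7, 0 and picks N1; Union would get 0.
- Firm: Management compares -2, -4, 7, 0, 2 and picks N3; Union would get 5.
- Hard: Management compares 3, -1, 1, -1, 2 and picks N1; Union would get 8.
Among 0, 5, 8, the best is 8 at Hard. Subgame-perfect outcome: (Hard, N1) with payoffs (8, 3).
Now find the simultaneous Nash equilibrium.
Union's best replies: N1→Hard; N2→Firm; N3→Soft; N4→Soft; N5→Firm.
Management's best replies: Soft→N1; Firm→N3; Hard→N1.
Only (Hard, N1) has each player best-responding; Nash payoffs (8, 3).
Sequential outcome (Hard, N1) coincides with the Nash profile (Hard, N1).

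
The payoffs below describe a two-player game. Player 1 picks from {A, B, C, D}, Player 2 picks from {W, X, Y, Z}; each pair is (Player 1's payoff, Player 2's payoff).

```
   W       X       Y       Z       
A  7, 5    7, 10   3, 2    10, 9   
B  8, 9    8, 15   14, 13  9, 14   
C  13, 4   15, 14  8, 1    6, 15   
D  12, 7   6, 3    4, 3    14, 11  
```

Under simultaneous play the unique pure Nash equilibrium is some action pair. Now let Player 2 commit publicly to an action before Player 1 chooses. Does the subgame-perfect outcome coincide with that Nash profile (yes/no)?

no

Backward induction with Player 2 moving first.
- W → Player 1 plays C (best of 7, 8, 13, 12); Player 2 gets 4.
- X → Player 1 plays C (best of 7, 8, 15, 6); Player 2 gets 14.
- Y → Player 1 plays B (best of 3, 14, 8, 4); Player 2 gets 13.
- Z → Player 1 plays D (best of 10, 9, 6, 14); Player 2 gets 11.
Player 2's induced payoffs are 4, 14, 13, 11, so Player 2 commits to X. Subgame-perfect outcome: (C, X) with payoffs (15, 14).
Under simultaneous play:
Player 1's best replies: W→C; X→C; Y→B; Z→D.
Player 2's best replies: A→X; B→X; C→Z; D→Z.
Only (D, Z) has each player best-responding; Nash payoffs (14, 11).
Sequential outcome (C, X) differs from the Nash profile (D, Z).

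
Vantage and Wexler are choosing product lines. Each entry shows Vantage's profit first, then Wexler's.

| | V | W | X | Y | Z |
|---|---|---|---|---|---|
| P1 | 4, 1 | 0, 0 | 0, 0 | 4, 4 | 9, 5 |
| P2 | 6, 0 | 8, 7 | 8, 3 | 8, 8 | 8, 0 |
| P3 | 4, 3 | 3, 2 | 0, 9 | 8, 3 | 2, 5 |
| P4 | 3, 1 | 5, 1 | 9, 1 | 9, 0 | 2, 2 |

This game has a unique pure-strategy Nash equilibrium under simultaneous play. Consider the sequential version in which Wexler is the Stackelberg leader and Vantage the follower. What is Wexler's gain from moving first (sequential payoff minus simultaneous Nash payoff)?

2

Backward induction with Wexler moving first.
- V → Vantage plays P2 (best of 4, 6, 4, 3); Wexler gets 0.
- W → Vantage plays P2 (best of 0, 8, 3, 5); Wexler gets 7.
- X → Vantage plays P4 (best of 0, 8, 0, 9); Wexler gets 1.
- Y → Vantage plays P4 (best of 4, 8, 8, 9); Wexler gets 0.
- Z → Vantage plays P1 (best of 9, 8, 2, 2); Wexler gets 5.
Maximizing over 0, 7, 1, 0, 5, Wexler chooses W. Subgame-perfect outcome: (P2, W) with payoffs (8, 7).
For the simultaneous game, intersect best replies.
Vantage's best replies: V→P2; W→P2; X→P4; Y→P4; Z→P1.
Wexler's best replies: P1→Z; P2→Y; P3→X; P4→Z.
The unique mutual best reply is (P1, Z), giving (9, 5).
Wexler's commitment gain: 7 − 5 = 2.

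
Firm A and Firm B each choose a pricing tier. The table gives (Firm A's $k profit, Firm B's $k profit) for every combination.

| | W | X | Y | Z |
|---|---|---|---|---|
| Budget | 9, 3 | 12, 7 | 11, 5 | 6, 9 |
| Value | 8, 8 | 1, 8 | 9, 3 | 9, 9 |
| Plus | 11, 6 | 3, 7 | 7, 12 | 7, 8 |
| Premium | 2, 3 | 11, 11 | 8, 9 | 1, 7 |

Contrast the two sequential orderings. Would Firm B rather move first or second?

If Firm A leads: Firm B's best replies are Budget→Z, Value→Z, Plus→Y, Premium→X; Firm A's induced payoffs 6, 9, 7, 11; outcome (Premium, X), payoffs (11, 11).
If Firm B leads: Firm A's best replies are W→Plus, X→Budget, Y→Budget, Z→Value; Firm B's induced payoffs 6, 7, 5, 9; outcome (Value, Z), payoffs (9, 9).
Firm B gets 9 moving first and 11 moving second, so Firm B prefers to move second.

second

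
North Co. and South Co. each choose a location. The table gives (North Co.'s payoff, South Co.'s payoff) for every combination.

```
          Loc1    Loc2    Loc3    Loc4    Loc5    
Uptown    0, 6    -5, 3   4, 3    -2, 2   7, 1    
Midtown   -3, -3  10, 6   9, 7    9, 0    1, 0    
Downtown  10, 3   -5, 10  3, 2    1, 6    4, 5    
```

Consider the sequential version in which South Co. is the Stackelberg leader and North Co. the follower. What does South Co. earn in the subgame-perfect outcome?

North Co. best-responds to each possible South Co. move:
- Loc1: BR = Downtown, leader payoff 3.
- Loc2: BR = Midtown, leader payoff 6.
- Loc3: BR = Midtown, leader payoff 7.
- Loc4: BR = Midtown, leader payoff 0.
- Loc5: BR = Uptown, leader payoff 1.
South Co.'s induced payoffs are 3, 6, 7, 0, 1, so South Co. commits to Loc3. Subgame-perfect outcome: (Midtown, Loc3) with payoffs (9, 7).

7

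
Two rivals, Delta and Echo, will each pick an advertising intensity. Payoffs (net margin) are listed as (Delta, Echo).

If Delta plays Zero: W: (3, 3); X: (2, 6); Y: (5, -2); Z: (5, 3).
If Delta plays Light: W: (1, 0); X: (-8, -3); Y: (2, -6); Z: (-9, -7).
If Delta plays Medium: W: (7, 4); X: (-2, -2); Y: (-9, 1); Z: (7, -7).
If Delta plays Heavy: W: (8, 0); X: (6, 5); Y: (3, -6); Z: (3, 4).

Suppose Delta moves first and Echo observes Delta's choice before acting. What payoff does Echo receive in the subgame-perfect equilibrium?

Backward induction with Delta moving first.
- Zero: Echo compares 3, 6, -2, 3 and picks X; Delta would get 2.
- Light: Echo compares 0, -3, -6, -7 and picks W; Delta would get 1.
- Medium: Echo compares 4, -2, 1, -7 and picks W; Delta would get 7.
- Heavy: Echo compares 0, 5, -6, 4 and picks X; Delta would get 6.
Maximizing over 2, 1, 7, 6, Delta chooses Medium. Subgame-perfect outcome: (Medium, W) with payoffs (7, 4).

4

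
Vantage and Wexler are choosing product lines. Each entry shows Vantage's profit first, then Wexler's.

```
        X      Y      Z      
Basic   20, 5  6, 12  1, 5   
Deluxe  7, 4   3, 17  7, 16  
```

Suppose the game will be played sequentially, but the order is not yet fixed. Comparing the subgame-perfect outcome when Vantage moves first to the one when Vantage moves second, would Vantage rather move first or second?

If Vantage leads: Wexler's best replies are Basic→Y, Deluxe→Y; Vantage's induced payoffs 6, 3; outcome (Basic, Y), payoffs (6, 12).
If Wexler leads: Vantage's best replies are X→Basic, Y→Basic, Z→Deluxe; Wexler's induced payoffs 5, 12, 16; outcome (Deluxe, Z), payoffs (7, 16).
Vantage gets 6 moving first and 7 moving second, so Vantage prefers to move second.

second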